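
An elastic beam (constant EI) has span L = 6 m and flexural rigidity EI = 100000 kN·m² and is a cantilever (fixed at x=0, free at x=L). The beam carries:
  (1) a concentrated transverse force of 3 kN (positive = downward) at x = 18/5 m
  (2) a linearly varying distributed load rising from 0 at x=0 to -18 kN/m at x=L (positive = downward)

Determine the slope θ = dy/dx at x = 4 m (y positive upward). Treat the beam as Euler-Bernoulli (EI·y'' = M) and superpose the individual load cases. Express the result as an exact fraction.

θ(4) = 5557/1250000 rad

Load 1 — point force P=3 kN at a=18/5 m (b=L-a=12/5):
  θ_1 = -Pa²/(2EI)  [x>a] = -3·(18/5)²/(2·100000) = -243/1250000 rad
Load 2 — triangular load w₀=-18 kN/m (0→w₀ over full span):
  θ_2 = (w₀Lx²/4-w₀L²x/3-w₀x⁴/(24L))/EI = ((-18)·6·4²/4-(-18)·6²·4/3-(-18)·4⁴/(24·6))/100000 = 29/6250 rad
Superposition: θ = Σ θ_i = 5557/1250000 rad ≈ 0.004446 rad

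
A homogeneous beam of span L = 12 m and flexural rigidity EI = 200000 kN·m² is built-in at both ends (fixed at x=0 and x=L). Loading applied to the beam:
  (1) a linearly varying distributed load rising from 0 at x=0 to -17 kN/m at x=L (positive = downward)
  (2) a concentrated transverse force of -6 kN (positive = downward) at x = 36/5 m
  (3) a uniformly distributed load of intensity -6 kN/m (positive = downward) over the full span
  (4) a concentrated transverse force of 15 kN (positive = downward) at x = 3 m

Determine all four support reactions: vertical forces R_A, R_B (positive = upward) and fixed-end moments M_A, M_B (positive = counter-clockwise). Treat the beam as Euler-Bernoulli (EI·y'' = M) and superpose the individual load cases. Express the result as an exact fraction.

Load 1 — triangular load w₀=-17 kN/m (0→w₀ over full span):
  R_A = 3w₀L/20 = 3·(-17)·12/20 = -153/5 kN
  M_A = w₀L²/30 = (-17)·12²/30 = -408/5 kN·m
  R_B = 7w₀L/20 = 7·(-17)·12/20 = -357/5 kN
  M_B = -w₀L²/20 = -(-17)·12²/20 = 612/5 kN·m
Load 2 — point force P=-6 kN at a=36/5 m (b=L-a=24/5):
  R_A = Pb²(3a+b)/L³ = (-6)·(24/5)²·(3·(36/5)+(24/5))/12³ = -264/125 kN
  M_A = Pab²/L² = (-6)·(36/5)·(24/5)²/12² = -864/125 kN·m
  R_B = Pa²(a+3b)/L³ = (-6)·(36/5)²·((36/5)+3·(24/5))/12³ = -486/125 kN
  M_B = -Pa²b/L² = -(-6)·(36/5)²·(24/5)/12² = 1296/125 kN·m
Load 3 — uniform load w=-6 kN/m over full span:
  R_A = wL/2 = (-6)·12/2 = -36 kN
  M_A = wL²/12 = (-6)·12²/12 = -72 kN·m
  R_B = wL/2 = (-6)·12/2 = -36 kN
  M_B = -wL²/12 = -(-6)·12²/12 = 72 kN·m
Load 4 — point force P=15 kN at a=3 m (b=L-a=9):
  R_A = Pb²(3a+b)/L³ = 15·9²·(3·3+9)/12³ = 405/32 kN
  M_A = Pab²/L² = 15·3·9²/12² = 405/16 kN·m
  R_B = Pa²(a+3b)/L³ = 15·3²·(3+3·9)/12³ = 75/32 kN
  M_B = -Pa²b/L² = -15·3²·9/12² = -135/16 kN·m
Superposition: R_A = -224223/4000 kN, M_A = -270399/2000 kN·m, R_B = -435777/4000 kN, M_B = 392661/2000 kN·m

R_A = -224223/4000 kN, M_A = -270399/2000 kN·m, R_B = -435777/4000 kN, M_B = 392661/2000 kN·m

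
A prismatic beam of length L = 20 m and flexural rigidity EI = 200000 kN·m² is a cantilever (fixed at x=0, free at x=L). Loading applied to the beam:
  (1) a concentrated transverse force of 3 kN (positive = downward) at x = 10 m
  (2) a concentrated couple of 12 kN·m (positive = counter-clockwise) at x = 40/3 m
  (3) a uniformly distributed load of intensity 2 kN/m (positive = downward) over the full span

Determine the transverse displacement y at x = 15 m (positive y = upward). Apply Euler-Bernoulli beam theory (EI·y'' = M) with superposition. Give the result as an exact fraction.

y(15) = -521/3840 m

Load 1 — point force P=3 kN at a=10 m (b=L-a=10):
  y_1 = -Pa²(3x-a)/(6EI)  [x>a] = -3·10²·(3·15-10)/(6·200000) = -7/800 m
Load 2 — applied couple M₀=12 kN·m at a=40/3 m (b=L-a=20/3):
  y_2 = M₀a(2x-a)/(2EI)  [x>a] = 12·(40/3)·(2·15-(40/3))/(2·200000) = 1/150 m
Load 3 — uniform load w=2 kN/m over full span:
  y_3 = -wx²(x²-4Lx+6L²)/(24EI) = -2·15²·(15²-4·20·15+6·20²)/(24·200000) = -171/1280 m
Superposition: y = Σ y_i = -521/3840 m ≈ -0.135677 m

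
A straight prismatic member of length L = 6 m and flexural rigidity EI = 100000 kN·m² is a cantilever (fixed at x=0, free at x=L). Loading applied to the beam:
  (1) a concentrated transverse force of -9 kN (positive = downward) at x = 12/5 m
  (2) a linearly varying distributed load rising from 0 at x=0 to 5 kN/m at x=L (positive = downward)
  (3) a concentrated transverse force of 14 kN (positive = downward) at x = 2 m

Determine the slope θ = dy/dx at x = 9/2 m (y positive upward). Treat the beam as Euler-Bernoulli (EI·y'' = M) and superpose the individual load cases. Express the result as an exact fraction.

Load 1 — point force P=-9 kN at a=12/5 m (b=L-a=18/5):
  θ_1 = -Pa²/(2EI)  [x>a] = -(-9)·(12/5)²/(2·100000) = 81/312500 rad
Load 2 — triangular load w₀=5 kN/m (0→w₀ over full span):
  θ_2 = (w₀Lx²/4-w₀L²x/3-w₀x⁴/(24L))/EI = (5·6·(9/2)²/4-5·6²·(9/2)/3-5·(9/2)⁴/(24·6))/100000 = -6777/5120000 rad
Load 3 — point force P=14 kN at a=2 m (b=L-a=4):
  θ_3 = -Pa²/(2EI)  [x>a] = -14·2²/(2·100000) = -7/25000 rad
Superposition: θ = Σ θ_i = -860437/640000000 rad ≈ -0.001344 rad

θ(9/2) = -860437/640000000 rad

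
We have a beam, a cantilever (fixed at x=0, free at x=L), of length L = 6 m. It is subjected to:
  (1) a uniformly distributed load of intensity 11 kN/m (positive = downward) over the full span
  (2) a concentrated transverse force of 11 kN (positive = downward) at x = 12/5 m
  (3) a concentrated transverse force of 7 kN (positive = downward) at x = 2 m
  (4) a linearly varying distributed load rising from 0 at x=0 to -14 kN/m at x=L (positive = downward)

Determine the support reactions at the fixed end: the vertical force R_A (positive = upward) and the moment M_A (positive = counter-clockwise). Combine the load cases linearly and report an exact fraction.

Load 1 — uniform load w=11 kN/m over full span:
  R_A = wL = 11·6 = 66 kN
  M_A = wL²/2 = 11·6²/2 = 198 kN·m
Load 2 — point force P=11 kN at a=12/5 m (b=L-a=18/5):
  R_A = P = 11 kN
  M_A = Pa = 11·(12/5) = 132/5 kN·m
Load 3 — point force P=7 kN at a=2 m (b=L-a=4):
  R_A = P = 7 kN
  M_A = Pa = 7·2 = 14 kN·m
Load 4 — triangular load w₀=-14 kN/m (0→w₀ over full span):
  R_A = w₀L/2 = (-14)·6/2 = -42 kN
  M_A = w₀L²/3 = (-14)·6²/3 = -168 kN·m
Superposition: R_A = 42 kN, M_A = 352/5 kN·m

R_A = 42 kN, M_A = 352/5 kN·m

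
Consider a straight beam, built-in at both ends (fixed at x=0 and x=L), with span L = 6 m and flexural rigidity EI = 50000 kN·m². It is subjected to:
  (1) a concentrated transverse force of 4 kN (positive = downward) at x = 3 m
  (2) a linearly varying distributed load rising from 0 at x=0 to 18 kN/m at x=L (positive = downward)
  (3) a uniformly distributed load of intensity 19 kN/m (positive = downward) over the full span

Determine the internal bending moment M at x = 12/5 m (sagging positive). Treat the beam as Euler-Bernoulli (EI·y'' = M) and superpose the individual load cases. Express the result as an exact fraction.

Load 1 — point force P=4 kN at a=3 m (b=L-a=3):
  M_1 = Pb²(3a+b)x/L³ - Pab²/L²  [x≤a] = 4·3²·(3·3+3)·(12/5)/6³ - 4·3·3²/6² = 9/5 kN·m
Load 2 — triangular load w₀=18 kN/m (0→w₀ over full span):
  M_2 = 3w₀Lx/20 - w₀L²/30 - w₀x³/(6L) = 3·18·6·(12/5)/20 - 18·6²/30 - 18·(12/5)³/(6·6) = 1296/125 kN·m
Load 3 — uniform load w=19 kN/m over full span:
  M_3 = wLx/2 - wL²/12 - wx²/2 = 19·6·(12/5)/2 - 19·6²/12 - 19·(12/5)²/2 = 627/25 kN·m
Superposition: M = Σ M_i = 4656/125 kN·m ≈ 37.248000 kN·m

M(12/5) = 4656/125 kN·m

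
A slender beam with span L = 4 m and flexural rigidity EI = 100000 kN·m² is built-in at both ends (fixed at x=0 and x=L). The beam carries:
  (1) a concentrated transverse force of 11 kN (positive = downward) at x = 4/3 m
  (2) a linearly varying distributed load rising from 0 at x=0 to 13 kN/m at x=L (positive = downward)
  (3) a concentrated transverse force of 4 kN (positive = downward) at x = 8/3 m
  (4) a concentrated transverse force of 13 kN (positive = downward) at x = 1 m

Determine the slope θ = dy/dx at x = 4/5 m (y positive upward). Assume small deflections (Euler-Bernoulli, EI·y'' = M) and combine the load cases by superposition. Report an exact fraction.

θ(4/5) = -292607/3375000000 rad

Load 1 — point force P=11 kN at a=4/3 m (b=L-a=8/3):
  θ_1 = -Pb²x(2aL-(3a+b)x)/(2L³EI)  [x≤a] = -11·(8/3)²·(4/5)·(2·(4/3)·4-(3·(4/3)+(8/3))·(4/5))/(2·4³·100000) = -11/421875 rad
Load 2 — triangular load w₀=13 kN/m (0→w₀ over full span):
  θ_2 = -w₀(2x(L-x)(L-2x)(x+2L)+x²(L-x)²)/(120LEI) = -13·(2·(4/5)·(4-(4/5))·(4-2·(4/5))·((4/5)+2·4)+(4/5)²·(4-(4/5))²)/(120·4·100000) = -182/5859375 rad
Load 3 — point force P=4 kN at a=8/3 m (b=L-a=4/3):
  θ_3 = -Pb²x(2aL-(3a+b)x)/(2L³EI)  [x≤a] = -4·(4/3)²·(4/5)·(2·(8/3)·4-(3·(8/3)+(4/3))·(4/5))/(2·4³·100000) = -13/2109375 rad
Load 4 — point force P=13 kN at a=1 m (b=L-a=3):
  θ_4 = -Pb²x(2aL-(3a+b)x)/(2L³EI)  [x≤a] = -13·3²·(4/5)·(2·1·4-(3·1+3)·(4/5))/(2·4³·100000) = -117/5000000 rad
Superposition: θ = Σ θ_i = -292607/3375000000 rad ≈ -0.000087 rad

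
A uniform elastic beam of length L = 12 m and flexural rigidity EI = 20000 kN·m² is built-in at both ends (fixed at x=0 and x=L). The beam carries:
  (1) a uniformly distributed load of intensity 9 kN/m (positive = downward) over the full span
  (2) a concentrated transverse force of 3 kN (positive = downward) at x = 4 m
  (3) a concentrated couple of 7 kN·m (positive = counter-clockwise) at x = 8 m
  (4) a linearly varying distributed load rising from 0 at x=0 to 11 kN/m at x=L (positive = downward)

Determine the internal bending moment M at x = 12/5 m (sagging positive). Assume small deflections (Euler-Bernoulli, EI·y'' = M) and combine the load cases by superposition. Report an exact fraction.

M(12/5) = -4567/375 kN·m

Load 1 — uniform load w=9 kN/m over full span:
  M_1 = wLx/2 - wL²/12 - wx²/2 = 9·12·(12/5)/2 - 9·12²/12 - 9·(12/5)²/2 = -108/25 kN·m
Load 2 — point force P=3 kN at a=4 m (b=L-a=8):
  M_2 = Pb²(3a+b)x/L³ - Pab²/L²  [x≤a] = 3·8²·(3·4+8)·(12/5)/12³ - 3·4·8²/12² = 0 kN·m
Load 3 — applied couple M₀=7 kN·m at a=8 m (b=L-a=4):
  M_3 = R_Ax - M_A  [x≤a] with R_A=7/9, M_A=7/3 = (7/9)·(12/5) - (7/3) = -7/15 kN·m
Load 4 — triangular load w₀=11 kN/m (0→w₀ over full span):
  M_4 = 3w₀Lx/20 - w₀L²/30 - w₀x³/(6L) = 3·11·12·(12/5)/20 - 11·12²/30 - 11·(12/5)³/(6·12) = -924/125 kN·m
Superposition: M = Σ M_i = -4567/375 kN·m ≈ -12.178667 kN·m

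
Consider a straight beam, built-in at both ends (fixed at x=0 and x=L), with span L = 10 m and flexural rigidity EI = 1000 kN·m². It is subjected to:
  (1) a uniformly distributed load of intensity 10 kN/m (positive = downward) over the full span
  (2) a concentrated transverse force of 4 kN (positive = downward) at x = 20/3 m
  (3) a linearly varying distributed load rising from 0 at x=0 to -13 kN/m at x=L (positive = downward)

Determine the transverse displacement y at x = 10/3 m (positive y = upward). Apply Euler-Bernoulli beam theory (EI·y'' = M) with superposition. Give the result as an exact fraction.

y(10/3) = -199/2187 m

Load 1 — uniform load w=10 kN/m over full span:
  y_1 = -wx²(L-x)²/(24EI) = -10·(10/3)²·(10-(10/3))²/(24·1000) = -50/243 m
Load 2 — point force P=4 kN at a=20/3 m (b=L-a=10/3):
  y_2 = -Pb²x²(3aL-(3a+b)x)/(6L³EI)  [x≤a] = -4·(10/3)²·(10/3)²·(3·(20/3)·10-(3·(20/3)+(10/3))·(10/3))/(6·10³·1000) = -22/2187 m
Load 3 — triangular load w₀=-13 kN/m (0→w₀ over full span):
  y_3 = -w₀x²(L-x)²(x+2L)/(120LEI) = -(-13)·(10/3)²·(10-(10/3))²·((10/3)+2·10)/(120·10·1000) = 91/729 m
Superposition: y = Σ y_i = -199/2187 m ≈ -0.090992 m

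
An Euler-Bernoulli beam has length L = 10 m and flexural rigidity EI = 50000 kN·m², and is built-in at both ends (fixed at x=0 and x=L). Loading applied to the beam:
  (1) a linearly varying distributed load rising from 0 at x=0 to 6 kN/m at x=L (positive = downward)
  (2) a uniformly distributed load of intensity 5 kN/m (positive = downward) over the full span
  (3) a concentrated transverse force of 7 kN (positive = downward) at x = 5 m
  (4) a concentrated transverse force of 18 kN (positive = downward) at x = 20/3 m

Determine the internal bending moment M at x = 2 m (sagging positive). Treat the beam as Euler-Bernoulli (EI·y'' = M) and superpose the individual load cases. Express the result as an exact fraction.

Load 1 — triangular load w₀=6 kN/m (0→w₀ over full span):
  M_1 = 3w₀Lx/20 - w₀L²/30 - w₀x³/(6L) = 3·6·10·2/20 - 6·10²/30 - 6·2³/(6·10) = -14/5 kN·m
Load 2 — uniform load w=5 kN/m over full span:
  M_2 = wLx/2 - wL²/12 - wx²/2 = 5·10·2/2 - 5·10²/12 - 5·2²/2 = -5/3 kN·m
Load 3 — point force P=7 kN at a=5 m (b=L-a=5):
  M_3 = Pb²(3a+b)x/L³ - Pab²/L²  [x≤a] = 7·5²·(3·5+5)·2/10³ - 7·5·5²/10² = -7/4 kN·m
Load 4 — point force P=18 kN at a=20/3 m (b=L-a=10/3):
  M_4 = Pb²(3a+b)x/L³ - Pab²/L²  [x≤a] = 18·(10/3)²·(3·(20/3)+(10/3))·2/10³ - 18·(20/3)·(10/3)²/10² = -4 kN·m
Superposition: M = Σ M_i = -613/60 kN·m ≈ -10.216667 kN·m

M(2) = -613/60 kN·m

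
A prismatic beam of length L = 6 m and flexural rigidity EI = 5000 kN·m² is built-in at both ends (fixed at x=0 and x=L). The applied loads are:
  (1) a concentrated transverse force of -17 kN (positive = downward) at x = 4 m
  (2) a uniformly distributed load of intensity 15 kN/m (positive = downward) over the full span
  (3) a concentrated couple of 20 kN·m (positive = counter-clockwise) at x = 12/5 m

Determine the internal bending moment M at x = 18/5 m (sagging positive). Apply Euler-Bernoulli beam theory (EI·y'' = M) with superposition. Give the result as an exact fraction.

Load 1 — point force P=-17 kN at a=4 m (b=L-a=2):
  M_1 = Pb²(3a+b)x/L³ - Pab²/L²  [x≤a] = (-17)·2²·(3·4+2)·(18/5)/6³ - (-17)·4·2²/6² = -374/45 kN·m
Load 2 — uniform load w=15 kN/m over full span:
  M_2 = wLx/2 - wL²/12 - wx²/2 = 15·6·(18/5)/2 - 15·6²/12 - 15·(18/5)²/2 = 99/5 kN·m
Load 3 — applied couple M₀=20 kN·m at a=12/5 m (b=L-a=18/5):
  M_3 = R_Ax - M_A - M₀  [x>a] with R_A=24/5, M_A=12/5 = (24/5)·(18/5) - (12/5) - 20 = -128/25 kN·m
Superposition: M = Σ M_i = 1433/225 kN·m ≈ 6.368889 kN·m

M(18/5) = 1433/225 kN·m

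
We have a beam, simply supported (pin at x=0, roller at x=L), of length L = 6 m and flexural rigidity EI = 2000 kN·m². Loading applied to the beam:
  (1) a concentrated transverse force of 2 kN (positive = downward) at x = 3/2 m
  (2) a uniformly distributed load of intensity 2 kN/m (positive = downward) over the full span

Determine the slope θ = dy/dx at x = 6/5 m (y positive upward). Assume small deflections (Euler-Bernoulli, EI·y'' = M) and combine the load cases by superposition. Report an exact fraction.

Load 1 — point force P=2 kN at a=3/2 m (b=L-a=9/2):
  θ_1 = -Pb(L²-b²-3x²)/(6LEI)  [x≤a] = -2·(9/2)·(6²-(9/2)²-3·(6/5)²)/(6·6·2000) = -1143/800000 rad
Load 2 — uniform load w=2 kN/m over full span:
  θ_2 = -w(L³-6Lx²+4x³)/(24EI) = -2·(6³-6·6·(6/5)²+4·(6/5)³)/(24·2000) = -891/125000 rad
Superposition: θ = Σ θ_i = -34227/4000000 rad ≈ -0.008557 rad

θ(6/5) = -34227/4000000 rad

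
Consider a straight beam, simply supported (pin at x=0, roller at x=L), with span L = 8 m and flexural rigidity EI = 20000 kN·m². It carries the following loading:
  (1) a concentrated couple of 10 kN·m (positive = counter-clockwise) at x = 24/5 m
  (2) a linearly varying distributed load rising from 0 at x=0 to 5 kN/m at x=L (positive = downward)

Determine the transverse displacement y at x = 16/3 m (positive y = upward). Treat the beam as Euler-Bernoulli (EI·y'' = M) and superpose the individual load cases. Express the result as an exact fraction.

y(16/3) = -14374/2278125 m

Load 1 — applied couple M₀=10 kN·m at a=24/5 m (b=L-a=16/5):
  y_1 = (M₀x³/(6L)-M₀(x-a)²/2+C₁x)/EI  [x>a] with C₁=M₀(3b²-L²)/(6L)=-104/15 = (10·(16/3)³/(6·8)-10·((16/3)-(24/5))²/2+(-104/15)·(16/3))/20000 = -86/253125 m
Load 2 — triangular load w₀=5 kN/m (0→w₀ over full span):
  y_2 = -w₀x(7L⁴-10L²x²+3x⁴)/(360LEI) = -5·(16/3)·(7·8⁴-10·8²·(16/3)²+3·(16/3)⁴)/(360·8·20000) = -544/91125 m
Superposition: y = Σ y_i = -14374/2278125 m ≈ -0.006310 m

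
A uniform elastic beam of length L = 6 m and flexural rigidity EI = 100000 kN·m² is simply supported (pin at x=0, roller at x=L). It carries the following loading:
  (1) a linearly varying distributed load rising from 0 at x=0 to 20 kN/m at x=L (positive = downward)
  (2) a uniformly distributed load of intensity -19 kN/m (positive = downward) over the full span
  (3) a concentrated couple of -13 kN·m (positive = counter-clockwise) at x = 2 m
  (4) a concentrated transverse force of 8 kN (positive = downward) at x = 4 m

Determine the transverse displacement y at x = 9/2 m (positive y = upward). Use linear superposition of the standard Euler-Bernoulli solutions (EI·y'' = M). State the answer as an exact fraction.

Load 1 — triangular load w₀=20 kN/m (0→w₀ over full span):
  y_1 = -w₀x(7L⁴-10L²x²+3x⁴)/(360LEI) = -20·(9/2)·(7·6⁴-10·6²·(9/2)²+3·(9/2)⁴)/(360·6·100000) = -3213/2560000 m
Load 2 — uniform load w=-19 kN/m over full span:
  y_2 = -wx(L³-2Lx²+x³)/(24EI) = -(-19)·(9/2)·(6³-2·6·(9/2)²+(9/2)³)/(24·100000) = 29241/12800000 m
Load 3 — applied couple M₀=-13 kN·m at a=2 m (b=L-a=4):
  y_3 = (M₀x³/(6L)-M₀(x-a)²/2+C₁x)/EI  [x>a] with C₁=M₀(3b²-L²)/(6L)=-13/3 = ((-13)·(9/2)³/(6·6)-(-13)·((9/2)-2)²/2+(-13/3)·(9/2))/100000 = -377/3200000 m
Load 4 — point force P=8 kN at a=4 m (b=L-a=2):
  y_4 = -Pa(L-x)(2Lx-a²-x²)/(6LEI)  [x>a] = -8·4·(6-(9/2))·(2·6·(9/2)-4²-(9/2)²)/(6·6·100000) = -71/300000 m
Superposition: y = Σ y_i = 6479/9600000 m ≈ 0.000675 m

y(9/2) = 6479/9600000 m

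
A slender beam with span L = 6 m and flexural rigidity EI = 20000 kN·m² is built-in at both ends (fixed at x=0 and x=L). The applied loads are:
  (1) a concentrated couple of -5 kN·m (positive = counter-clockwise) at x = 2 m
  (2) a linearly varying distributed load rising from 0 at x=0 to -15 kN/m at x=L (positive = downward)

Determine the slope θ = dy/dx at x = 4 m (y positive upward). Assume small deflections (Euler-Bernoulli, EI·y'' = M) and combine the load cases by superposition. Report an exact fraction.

θ(4) = -37/90000 rad

Load 1 — applied couple M₀=-5 kN·m at a=2 m (b=L-a=4):
  θ_1 = (R_Ax²/2 - M_Ax - M₀(x-a))/EI  [x>a] with R_A=-10/9, M_A=0 = ((-10/9)·4²/2 - 0·4 - (-5)·(4-2))/20000 = 1/18000 rad
Load 2 — triangular load w₀=-15 kN/m (0→w₀ over full span):
  θ_2 = -w₀(2x(L-x)(L-2x)(x+2L)+x²(L-x)²)/(120LEI) = -(-15)·(2·4·(6-4)·(6-2·4)·(4+2·6)+4²·(6-4)²)/(120·6·20000) = -7/15000 rad
Superposition: θ = Σ θ_i = -37/90000 rad ≈ -0.000411 rad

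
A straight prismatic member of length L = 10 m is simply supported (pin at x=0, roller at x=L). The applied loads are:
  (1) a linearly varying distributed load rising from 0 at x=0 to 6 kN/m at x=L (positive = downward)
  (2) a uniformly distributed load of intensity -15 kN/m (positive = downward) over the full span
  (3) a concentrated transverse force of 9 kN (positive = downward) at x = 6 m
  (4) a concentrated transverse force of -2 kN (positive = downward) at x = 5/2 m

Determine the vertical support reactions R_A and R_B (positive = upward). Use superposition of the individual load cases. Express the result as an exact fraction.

R_A = -629/10 kN, R_B = -501/10 kN

Load 1 — triangular load w₀=6 kN/m (0→w₀ over full span):
  R_A = w₀L/6 = 6·10/6 = 10 kN
  R_B = w₀L/3 = 6·10/3 = 20 kN
Load 2 — uniform load w=-15 kN/m over full span:
  R_A = wL/2 = (-15)·10/2 = -75 kN
  R_B = wL/2 = (-15)·10/2 = -75 kN
Load 3 — point force P=9 kN at a=6 m (b=L-a=4):
  R_A = Pb/L = 9·4/10 = 18/5 kN
  R_B = Pa/L = 9·6/10 = 27/5 kN
Load 4 — point force P=-2 kN at a=5/2 m (b=L-a=15/2):
  R_A = Pb/L = (-2)·(15/2)/10 = -3/2 kN
  R_B = Pa/L = (-2)·(5/2)/10 = -1/2 kN
Superposition: R_A = -629/10 kN, R_B = -501/10 kN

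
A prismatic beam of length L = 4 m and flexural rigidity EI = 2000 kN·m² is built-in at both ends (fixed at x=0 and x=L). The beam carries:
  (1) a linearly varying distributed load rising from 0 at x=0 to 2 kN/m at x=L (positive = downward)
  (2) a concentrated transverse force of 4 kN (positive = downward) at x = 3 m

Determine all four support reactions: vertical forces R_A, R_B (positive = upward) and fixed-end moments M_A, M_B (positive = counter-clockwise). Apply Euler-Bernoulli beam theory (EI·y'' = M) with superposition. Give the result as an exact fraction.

Load 1 — triangular load w₀=2 kN/m (0→w₀ over full span):
  R_A = 3w₀L/20 = 3·2·4/20 = 6/5 kN
  M_A = w₀L²/30 = 2·4²/30 = 16/15 kN·m
  R_B = 7w₀L/20 = 7·2·4/20 = 14/5 kN
  M_B = -w₀L²/20 = -2·4²/20 = -8/5 kN·m
Load 2 — point force P=4 kN at a=3 m (b=L-a=1):
  R_A = Pb²(3a+b)/L³ = 4·1²·(3·3+1)/4³ = 5/8 kN
  M_A = Pab²/L² = 4·3·1²/4² = 3/4 kN·m
  R_B = Pa²(a+3b)/L³ = 4·3²·(3+3·1)/4³ = 27/8 kN
  M_B = -Pa²b/L² = -4·3²·1/4² = -9/4 kN·m
Superposition: R_A = 73/40 kN, M_A = 109/60 kN·m, R_B = 247/40 kN, M_B = -77/20 kN·m

R_A = 73/40 kN, M_A = 109/60 kN·m, R_B = 247/40 kN, M_B = -77/20 kN·m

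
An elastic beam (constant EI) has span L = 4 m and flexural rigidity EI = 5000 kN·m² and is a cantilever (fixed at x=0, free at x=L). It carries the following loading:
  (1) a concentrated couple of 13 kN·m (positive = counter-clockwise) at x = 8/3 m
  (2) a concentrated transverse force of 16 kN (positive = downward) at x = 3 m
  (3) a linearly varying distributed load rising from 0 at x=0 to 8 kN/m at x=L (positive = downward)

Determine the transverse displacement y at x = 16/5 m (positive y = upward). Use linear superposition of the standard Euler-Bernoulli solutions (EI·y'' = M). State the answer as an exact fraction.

Load 1 — applied couple M₀=13 kN·m at a=8/3 m (b=L-a=4/3):
  y_1 = M₀a(2x-a)/(2EI)  [x>a] = 13·(8/3)·(2·(16/5)-(8/3))/(2·5000) = 364/28125 m
Load 2 — point force P=16 kN at a=3 m (b=L-a=1):
  y_2 = -Pa²(3x-a)/(6EI)  [x>a] = -16·3²·(3·(16/5)-3)/(6·5000) = -99/3125 m
Load 3 — triangular load w₀=8 kN/m (0→w₀ over full span):
  y_3 = (w₀Lx³/12-w₀L²x²/6-w₀x⁵/(120L))/EI = (8·4·(16/5)³/12-8·4²·(16/5)²/6-8·(16/5)⁵/(120·4))/5000 = -800768/29296875 m
Superposition: y = Σ y_i = -4049179/87890625 m ≈ -0.046071 m

y(16/5) = -4049179/87890625 m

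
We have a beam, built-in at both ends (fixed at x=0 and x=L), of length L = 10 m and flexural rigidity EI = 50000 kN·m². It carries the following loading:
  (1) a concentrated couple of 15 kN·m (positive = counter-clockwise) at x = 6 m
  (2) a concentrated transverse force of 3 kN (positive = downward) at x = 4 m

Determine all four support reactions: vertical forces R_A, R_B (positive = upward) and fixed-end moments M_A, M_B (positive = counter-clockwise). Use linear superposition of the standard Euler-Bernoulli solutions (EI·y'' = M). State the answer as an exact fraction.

Load 1 — applied couple M₀=15 kN·m at a=6 m (b=L-a=4):
  R_A = 6M₀ab/L³ = 6·15·6·4/10³ = 54/25 kN
  M_A = M₀b(2a-b)/L² = 15·4·(2·6-4)/10² = 24/5 kN·m
  R_B = -6M₀ab/L³ = -6·15·6·4/10³ = -54/25 kN
  M_B = M₀a(2b-a)/L² = 15·6·(2·4-6)/10² = 9/5 kN·m
Load 2 — point force P=3 kN at a=4 m (b=L-a=6):
  R_A = Pb²(3a+b)/L³ = 3·6²·(3·4+6)/10³ = 243/125 kN
  M_A = Pab²/L² = 3·4·6²/10² = 108/25 kN·m
  R_B = Pa²(a+3b)/L³ = 3·4²·(4+3·6)/10³ = 132/125 kN
  M_B = -Pa²b/L² = -3·4²·6/10² = -72/25 kN·m
Superposition: R_A = 513/125 kN, M_A = 228/25 kN·m, R_B = -138/125 kN, M_B = -27/25 kN·m

R_A = 513/125 kN, M_A = 228/25 kN·m, R_B = -138/125 kN, M_B = -27/25 kN·m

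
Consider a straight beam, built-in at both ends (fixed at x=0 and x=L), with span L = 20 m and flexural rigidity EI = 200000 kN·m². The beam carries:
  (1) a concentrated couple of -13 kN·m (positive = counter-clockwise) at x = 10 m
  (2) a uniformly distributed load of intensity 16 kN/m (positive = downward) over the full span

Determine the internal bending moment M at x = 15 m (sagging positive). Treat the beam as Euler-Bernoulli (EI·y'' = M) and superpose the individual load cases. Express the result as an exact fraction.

M(15) = 1639/24 kN·m

Load 1 — applied couple M₀=-13 kN·m at a=10 m (b=L-a=10):
  M_1 = R_Ax - M_A - M₀  [x>a] with R_A=-39/40, M_A=-13/4 = (-39/40)·15 - (-13/4) - (-13) = 13/8 kN·m
Load 2 — uniform load w=16 kN/m over full span:
  M_2 = wLx/2 - wL²/12 - wx²/2 = 16·20·15/2 - 16·20²/12 - 16·15²/2 = 200/3 kN·m
Superposition: M = Σ M_i = 1639/24 kN·m ≈ 68.291667 kN·m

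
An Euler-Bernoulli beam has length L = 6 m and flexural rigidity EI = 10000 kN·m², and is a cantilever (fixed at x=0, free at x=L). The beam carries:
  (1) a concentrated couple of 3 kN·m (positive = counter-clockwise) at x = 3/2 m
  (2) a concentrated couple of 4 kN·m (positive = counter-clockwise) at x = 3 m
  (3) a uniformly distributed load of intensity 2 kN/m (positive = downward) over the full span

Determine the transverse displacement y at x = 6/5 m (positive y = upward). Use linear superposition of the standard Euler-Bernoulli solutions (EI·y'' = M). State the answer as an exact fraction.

Load 1 — applied couple M₀=3 kN·m at a=3/2 m (b=L-a=9/2):
  y_1 = M₀x²/(2EI)  [x≤a] = 3·(6/5)²/(2·10000) = 27/125000 m
Load 2 — applied couple M₀=4 kN·m at a=3 m (b=L-a=3):
  y_2 = M₀x²/(2EI)  [x≤a] = 4·(6/5)²/(2·10000) = 9/31250 m
Load 3 — uniform load w=2 kN/m over full span:
  y_3 = -wx²(x²-4Lx+6L²)/(24EI) = -2·(6/5)²·((6/5)²-4·6·(6/5)+6·6²)/(24·10000) = -3537/1562500 m
Superposition: y = Σ y_i = -5499/3125000 m ≈ -0.001760 m

y(6/5) = -5499/3125000 m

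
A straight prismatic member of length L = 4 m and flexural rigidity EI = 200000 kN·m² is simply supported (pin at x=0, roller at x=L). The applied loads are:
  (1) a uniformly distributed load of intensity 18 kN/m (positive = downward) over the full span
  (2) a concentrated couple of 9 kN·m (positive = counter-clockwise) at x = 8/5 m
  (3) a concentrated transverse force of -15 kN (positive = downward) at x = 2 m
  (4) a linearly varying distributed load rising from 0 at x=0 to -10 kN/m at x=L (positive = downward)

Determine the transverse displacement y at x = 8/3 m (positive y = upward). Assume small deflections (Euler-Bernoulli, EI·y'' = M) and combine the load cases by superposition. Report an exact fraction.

y(8/3) = -77071/911250000 m

Load 1 — uniform load w=18 kN/m over full span:
  y_1 = -wx(L³-2Lx²+x³)/(24EI) = -18·(8/3)·(4³-2·4·(8/3)²+(8/3)³)/(24·200000) = -22/84375 m
Load 2 — applied couple M₀=9 kN·m at a=8/5 m (b=L-a=12/5):
  y_2 = (M₀x³/(6L)-M₀(x-a)²/2+C₁x)/EI  [x>a] with C₁=M₀(3b²-L²)/(6L)=12/25 = (9·(8/3)³/(6·4)-9·((8/3)-(8/5))²/2+(12/25)·(8/3))/200000 = 23/1406250 m
Load 3 — point force P=-15 kN at a=2 m (b=L-a=2):
  y_3 = -Pa(L-x)(2Lx-a²-x²)/(6LEI)  [x>a] = -(-15)·2·(4-(8/3))·(2·4·(8/3)-2²-(8/3)²)/(6·4·200000) = 23/270000 m
Load 4 — triangular load w₀=-10 kN/m (0→w₀ over full span):
  y_4 = -w₀x(7L⁴-10L²x²+3x⁴)/(360LEI) = -(-10)·(8/3)·(7·4⁴-10·4²·(8/3)²+3·(8/3)⁴)/(360·4·200000) = 34/455625 m
Superposition: y = Σ y_i = -77071/911250000 m ≈ -0.000085 m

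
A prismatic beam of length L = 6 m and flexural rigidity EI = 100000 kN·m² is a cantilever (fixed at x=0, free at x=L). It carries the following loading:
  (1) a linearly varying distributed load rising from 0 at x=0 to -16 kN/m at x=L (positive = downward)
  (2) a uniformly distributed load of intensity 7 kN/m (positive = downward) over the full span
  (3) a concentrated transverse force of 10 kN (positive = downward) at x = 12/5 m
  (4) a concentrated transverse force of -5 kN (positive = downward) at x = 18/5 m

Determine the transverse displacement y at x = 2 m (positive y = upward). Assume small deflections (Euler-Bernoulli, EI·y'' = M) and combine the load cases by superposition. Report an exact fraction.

Load 1 — triangular load w₀=-16 kN/m (0→w₀ over full span):
  y_1 = (w₀Lx³/12-w₀L²x²/6-w₀x⁵/(120L))/EI = ((-16)·6·2³/12-(-16)·6²·2²/6-(-16)·2⁵/(120·6))/100000 = 451/140625 m
Load 2 — uniform load w=7 kN/m over full span:
  y_2 = -wx²(x²-4Lx+6L²)/(24EI) = -7·2²·(2²-4·6·2+6·6²)/(24·100000) = -301/150000 m
Load 3 — point force P=10 kN at a=12/5 m (b=L-a=18/5):
  y_3 = -Px²(3a-x)/(6EI)  [x≤a] = -10·2²·(3·(12/5)-2)/(6·100000) = -13/37500 m
Load 4 — point force P=-5 kN at a=18/5 m (b=L-a=12/5):
  y_4 = -Px²(3a-x)/(6EI)  [x≤a] = -(-5)·2²·(3·(18/5)-2)/(6·100000) = 11/37500 m
Superposition: y = Σ y_i = 2581/2250000 m ≈ 0.001147 m

y(2) = 2581/2250000 m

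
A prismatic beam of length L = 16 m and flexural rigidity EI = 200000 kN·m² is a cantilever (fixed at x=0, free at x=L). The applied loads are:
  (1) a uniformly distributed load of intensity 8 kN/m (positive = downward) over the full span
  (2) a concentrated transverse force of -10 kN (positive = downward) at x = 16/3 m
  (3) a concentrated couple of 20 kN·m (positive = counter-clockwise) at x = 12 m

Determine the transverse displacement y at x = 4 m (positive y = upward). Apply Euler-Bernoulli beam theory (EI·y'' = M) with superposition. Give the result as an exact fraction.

y(4) = -201/6250 m

Load 1 — uniform load w=8 kN/m over full span:
  y_1 = -wx²(x²-4Lx+6L²)/(24EI) = -8·4²·(4²-4·16·4+6·16²)/(24·200000) = -108/3125 m
Load 2 — point force P=-10 kN at a=16/3 m (b=L-a=32/3):
  y_2 = -Px²(3a-x)/(6EI)  [x≤a] = -(-10)·4²·(3·(16/3)-4)/(6·200000) = 1/625 m
Load 3 — applied couple M₀=20 kN·m at a=12 m (b=L-a=4):
  y_3 = M₀x²/(2EI)  [x≤a] = 20·4²/(2·200000) = 1/1250 m
Superposition: y = Σ y_i = -201/6250 m ≈ -0.032160 m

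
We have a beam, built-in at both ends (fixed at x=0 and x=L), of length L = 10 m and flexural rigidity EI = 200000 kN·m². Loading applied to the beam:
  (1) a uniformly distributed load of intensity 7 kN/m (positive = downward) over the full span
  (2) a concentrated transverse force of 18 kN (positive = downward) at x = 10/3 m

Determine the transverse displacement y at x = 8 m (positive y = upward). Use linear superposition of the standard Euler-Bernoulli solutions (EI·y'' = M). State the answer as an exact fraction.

Load 1 — uniform load w=7 kN/m over full span:
  y_1 = -wx²(L-x)²/(24EI) = -7·8²·(10-8)²/(24·200000) = -7/18750 m
Load 2 — point force P=18 kN at a=10/3 m (b=L-a=20/3):
  y_2 = -Pa²(L-x)²(3bL-(3b+a)(L-x))/(6L³EI)  [x>a] = -18·(10/3)²·(10-8)²·(3·(20/3)·10-(3·(20/3)+(10/3))·(10-8))/(6·10³·200000) = -23/225000 m
Superposition: y = Σ y_i = -107/225000 m ≈ -0.000476 m

y(8) = -107/225000 m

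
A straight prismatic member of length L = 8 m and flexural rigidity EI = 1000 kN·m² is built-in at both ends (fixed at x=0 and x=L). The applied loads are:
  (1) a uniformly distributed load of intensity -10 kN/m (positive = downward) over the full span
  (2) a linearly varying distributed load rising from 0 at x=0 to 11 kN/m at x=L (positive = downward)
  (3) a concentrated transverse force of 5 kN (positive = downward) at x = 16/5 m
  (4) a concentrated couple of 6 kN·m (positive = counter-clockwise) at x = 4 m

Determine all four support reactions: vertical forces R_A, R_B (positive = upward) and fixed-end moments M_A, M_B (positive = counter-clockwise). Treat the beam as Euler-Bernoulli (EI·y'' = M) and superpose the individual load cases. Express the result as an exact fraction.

Load 1 — uniform load w=-10 kN/m over full span:
  R_A = wL/2 = (-10)·8/2 = -40 kN
  M_A = wL²/12 = (-10)·8²/12 = -160/3 kN·m
  R_B = wL/2 = (-10)·8/2 = -40 kN
  M_B = -wL²/12 = -(-10)·8²/12 = 160/3 kN·m
Load 2 — triangular load w₀=11 kN/m (0→w₀ over full span):
  R_A = 3w₀L/20 = 3·11·8/20 = 66/5 kN
  M_A = w₀L²/30 = 11·8²/30 = 352/15 kN·m
  R_B = 7w₀L/20 = 7·11·8/20 = 154/5 kN
  M_B = -w₀L²/20 = -11·8²/20 = -176/5 kN·m
Load 3 — point force P=5 kN at a=16/5 m (b=L-a=24/5):
  R_A = Pb²(3a+b)/L³ = 5·(24/5)²·(3·(16/5)+(24/5))/8³ = 81/25 kN
  M_A = Pab²/L² = 5·(16/5)·(24/5)²/8² = 144/25 kN·m
  R_B = Pa²(a+3b)/L³ = 5·(16/5)²·((16/5)+3·(24/5))/8³ = 44/25 kN
  M_B = -Pa²b/L² = -5·(16/5)²·(24/5)/8² = -96/25 kN·m
Load 4 — applied couple M₀=6 kN·m at a=4 m (b=L-a=4):
  R_A = 6M₀ab/L³ = 6·6·4·4/8³ = 9/8 kN
  M_A = M₀b(2a-b)/L² = 6·4·(2·4-4)/8² = 3/2 kN·m
  R_B = -6M₀ab/L³ = -6·6·4·4/8³ = -9/8 kN
  M_B = M₀a(2b-a)/L² = 6·4·(2·4-4)/8² = 3/2 kN·m
Superposition: R_A = -4487/200 kN, M_A = -3391/150 kN·m, R_B = -1713/200 kN, M_B = 2369/150 kN·m

R_A = -4487/200 kN, M_A = -3391/150 kN·m, R_B = -1713/200 kN, M_B = 2369/150 kN·m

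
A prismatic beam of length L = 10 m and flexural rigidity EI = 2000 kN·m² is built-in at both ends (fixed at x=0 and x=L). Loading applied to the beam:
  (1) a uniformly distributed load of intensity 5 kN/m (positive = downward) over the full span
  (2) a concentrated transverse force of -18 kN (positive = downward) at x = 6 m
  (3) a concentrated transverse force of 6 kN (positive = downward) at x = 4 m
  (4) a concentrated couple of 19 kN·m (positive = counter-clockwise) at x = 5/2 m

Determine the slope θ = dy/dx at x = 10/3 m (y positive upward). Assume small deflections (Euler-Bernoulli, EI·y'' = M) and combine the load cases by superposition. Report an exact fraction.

Load 1 — uniform load w=5 kN/m over full span:
  θ_1 = -wx(L-x)(L-2x)/(12EI) = -5·(10/3)·(10-(10/3))·(10-2·(10/3))/(12·2000) = -5/324 rad
Load 2 — point force P=-18 kN at a=6 m (b=L-a=4):
  θ_2 = -Pb²x(2aL-(3a+b)x)/(2L³EI)  [x≤a] = -(-18)·4²·(10/3)·(2·6·10-(3·6+4)·(10/3))/(2·10³·2000) = 7/625 rad
Load 3 — point force P=6 kN at a=4 m (b=L-a=6):
  θ_3 = -Pb²x(2aL-(3a+b)x)/(2L³EI)  [x≤a] = -6·6²·(10/3)·(2·4·10-(3·4+6)·(10/3))/(2·10³·2000) = -9/2500 rad
Load 4 — applied couple M₀=19 kN·m at a=5/2 m (b=L-a=15/2):
  θ_4 = (R_Ax²/2 - M_Ax - M₀(x-a))/EI  [x>a] with R_A=171/80, M_A=-57/16 = ((171/80)·(10/3)²/2 - (-57/16)·(10/3) - 19·((10/3)-(5/2)))/2000 = 19/4800 rad
Superposition: θ = Σ θ_i = -12551/3240000 rad ≈ -0.003874 rad

θ(10/3) = -12551/3240000 rad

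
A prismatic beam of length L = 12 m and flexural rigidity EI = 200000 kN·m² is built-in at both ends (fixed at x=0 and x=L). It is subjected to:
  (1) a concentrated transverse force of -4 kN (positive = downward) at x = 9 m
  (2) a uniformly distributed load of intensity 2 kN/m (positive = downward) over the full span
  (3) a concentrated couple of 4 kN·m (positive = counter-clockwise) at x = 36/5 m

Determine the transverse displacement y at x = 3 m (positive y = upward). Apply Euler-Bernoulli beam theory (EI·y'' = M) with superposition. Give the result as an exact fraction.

Load 1 — point force P=-4 kN at a=9 m (b=L-a=3):
  y_1 = -Pb²x²(3aL-(3a+b)x)/(6L³EI)  [x≤a] = -(-4)·3²·3²·(3·9·12-(3·9+3)·3)/(6·12³·200000) = 117/3200000 m
Load 2 — uniform load w=2 kN/m over full span:
  y_2 = -wx²(L-x)²/(24EI) = -2·3²·(12-3)²/(24·200000) = -243/800000 m
Load 3 — applied couple M₀=4 kN·m at a=36/5 m (b=L-a=24/5):
  y_3 = (R_Ax³/6 - M_Ax²/2)/EI  [x≤a] with R_A=12/25, M_A=32/25 = ((12/25)·3³/6 - (32/25)·3²/2)/200000 = -9/500000 m
Superposition: y = Σ y_i = -4563/16000000 m ≈ -0.000285 m

y(3) = -4563/16000000 m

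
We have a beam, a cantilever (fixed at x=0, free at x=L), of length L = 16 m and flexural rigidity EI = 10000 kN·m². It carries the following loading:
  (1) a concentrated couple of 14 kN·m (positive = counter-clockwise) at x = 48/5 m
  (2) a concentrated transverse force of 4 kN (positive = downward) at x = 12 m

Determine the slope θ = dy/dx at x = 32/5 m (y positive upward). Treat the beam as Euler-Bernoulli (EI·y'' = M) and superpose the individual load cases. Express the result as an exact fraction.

θ(32/5) = -212/15625 rad

Load 1 — applied couple M₀=14 kN·m at a=48/5 m (b=L-a=32/5):
  θ_1 = M₀x/EI  [x≤a] = 14·(32/5)/10000 = 28/3125 rad
Load 2 — point force P=4 kN at a=12 m (b=L-a=4):
  θ_2 = -Px(2a-x)/(2EI)  [x≤a] = -4·(32/5)·(2·12-(32/5))/(2·10000) = -352/15625 rad
Superposition: θ = Σ θ_i = -212/15625 rad ≈ -0.013568 rad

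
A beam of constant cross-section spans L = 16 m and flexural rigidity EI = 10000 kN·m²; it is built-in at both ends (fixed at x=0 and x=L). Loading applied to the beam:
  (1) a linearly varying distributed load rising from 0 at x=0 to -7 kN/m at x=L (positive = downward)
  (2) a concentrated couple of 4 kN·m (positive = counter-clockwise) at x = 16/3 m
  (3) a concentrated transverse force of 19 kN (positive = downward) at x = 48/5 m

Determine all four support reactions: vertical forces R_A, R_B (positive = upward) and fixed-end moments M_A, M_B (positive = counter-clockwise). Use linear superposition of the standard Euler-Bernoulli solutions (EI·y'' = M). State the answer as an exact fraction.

Load 1 — triangular load w₀=-7 kN/m (0→w₀ over full span):
  R_A = 3w₀L/20 = 3·(-7)·16/20 = -84/5 kN
  M_A = w₀L²/30 = (-7)·16²/30 = -896/15 kN·m
  R_B = 7w₀L/20 = 7·(-7)·16/20 = -196/5 kN
  M_B = -w₀L²/20 = -(-7)·16²/20 = 448/5 kN·m
Load 2 — applied couple M₀=4 kN·m at a=16/3 m (b=L-a=32/3):
  R_A = 6M₀ab/L³ = 6·4·(16/3)·(32/3)/16³ = 1/3 kN
  M_A = M₀b(2a-b)/L² = 4·(32/3)·(2·(16/3)-(32/3))/16² = 0 kN·m
  R_B = -6M₀ab/L³ = -6·4·(16/3)·(32/3)/16³ = -1/3 kN
  M_B = M₀a(2b-a)/L² = 4·(16/3)·(2·(32/3)-(16/3))/16² = 4/3 kN·m
Load 3 — point force P=19 kN at a=48/5 m (b=L-a=32/5):
  R_A = Pb²(3a+b)/L³ = 19·(32/5)²·(3·(48/5)+(32/5))/16³ = 836/125 kN
  M_A = Pab²/L² = 19·(48/5)·(32/5)²/16² = 3648/125 kN·m
  R_B = Pa²(a+3b)/L³ = 19·(48/5)²·((48/5)+3·(32/5))/16³ = 1539/125 kN
  M_B = -Pa²b/L² = -19·(48/5)²·(32/5)/16² = -5472/125 kN·m
Superposition: R_A = -3667/375 kN, M_A = -11456/375 kN·m, R_B = -10208/375 kN, M_B = 17684/375 kN·m

R_A = -3667/375 kN, M_A = -11456/375 kN·m, R_B = -10208/375 kN, M_B = 17684/375 kN·m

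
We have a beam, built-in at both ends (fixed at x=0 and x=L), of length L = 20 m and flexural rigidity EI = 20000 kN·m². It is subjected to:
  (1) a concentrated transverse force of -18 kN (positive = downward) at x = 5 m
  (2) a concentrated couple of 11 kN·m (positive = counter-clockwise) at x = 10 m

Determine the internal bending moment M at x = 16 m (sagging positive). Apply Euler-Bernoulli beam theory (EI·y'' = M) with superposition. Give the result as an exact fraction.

M(16) = 203/40 kN·m

Load 1 — point force P=-18 kN at a=5 m (b=L-a=15):
  M_1 = Pa²(a+3b)(L-x)/L³ - Pa²b/L²  [x>a] = (-18)·5²·(5+3·15)·(20-16)/20³ - (-18)·5²·15/20² = 45/8 kN·m
Load 2 — applied couple M₀=11 kN·m at a=10 m (b=L-a=10):
  M_2 = R_Ax - M_A - M₀  [x>a] with R_A=33/40, M_A=11/4 = (33/40)·16 - (11/4) - 11 = -11/20 kN·m
Superposition: M = Σ M_i = 203/40 kN·m ≈ 5.075000 kN·m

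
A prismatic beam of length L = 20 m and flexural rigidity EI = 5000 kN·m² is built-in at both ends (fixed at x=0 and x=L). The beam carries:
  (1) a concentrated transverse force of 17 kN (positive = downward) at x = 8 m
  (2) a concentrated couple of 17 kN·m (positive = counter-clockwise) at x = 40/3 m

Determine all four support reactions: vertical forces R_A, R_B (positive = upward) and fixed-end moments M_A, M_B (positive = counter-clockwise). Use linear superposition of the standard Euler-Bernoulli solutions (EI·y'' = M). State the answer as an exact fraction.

Load 1 — point force P=17 kN at a=8 m (b=L-a=12):
  R_A = Pb²(3a+b)/L³ = 17·12²·(3·8+12)/20³ = 1377/125 kN
  M_A = Pab²/L² = 17·8·12²/20² = 1224/25 kN·m
  R_B = Pa²(a+3b)/L³ = 17·8²·(8+3·12)/20³ = 748/125 kN
  M_B = -Pa²b/L² = -17·8²·12/20² = -816/25 kN·m
Load 2 — applied couple M₀=17 kN·m at a=40/3 m (b=L-a=20/3):
  R_A = 6M₀ab/L³ = 6·17·(40/3)·(20/3)/20³ = 17/15 kN
  M_A = M₀b(2a-b)/L² = 17·(20/3)·(2·(40/3)-(20/3))/20² = 17/3 kN·m
  R_B = -6M₀ab/L³ = -6·17·(40/3)·(20/3)/20³ = -17/15 kN
  M_B = M₀a(2b-a)/L² = 17·(40/3)·(2·(20/3)-(40/3))/20² = 0 kN·m
Superposition: R_A = 4556/375 kN, M_A = 4097/75 kN·m, R_B = 1819/375 kN, M_B = -816/25 kN·m

R_A = 4556/375 kN, M_A = 4097/75 kN·m, R_B = 1819/375 kN, M_B = -816/25 kN·m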